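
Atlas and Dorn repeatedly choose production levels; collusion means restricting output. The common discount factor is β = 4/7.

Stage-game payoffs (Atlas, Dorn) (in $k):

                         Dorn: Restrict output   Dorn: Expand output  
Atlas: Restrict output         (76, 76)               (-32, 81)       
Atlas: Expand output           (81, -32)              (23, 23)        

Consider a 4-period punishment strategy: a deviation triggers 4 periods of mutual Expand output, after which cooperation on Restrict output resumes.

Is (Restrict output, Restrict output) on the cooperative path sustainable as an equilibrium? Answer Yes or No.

A one-shot deviation gives 81 now, then 23 for 4 periods, then back to 76.
Gain from deviating: (81−76) today; loss: (76−23) in each of the next 4 periods.
No-deviation condition: (76−23)(β+…+β^4) ≥ 81−76, i.e. β+…+β^4 ≥ 5/53.
At β = 4/7: β+…+β^4 = 1.1912 ≥ 0.0943.
So cooperation is sustainable.

Yes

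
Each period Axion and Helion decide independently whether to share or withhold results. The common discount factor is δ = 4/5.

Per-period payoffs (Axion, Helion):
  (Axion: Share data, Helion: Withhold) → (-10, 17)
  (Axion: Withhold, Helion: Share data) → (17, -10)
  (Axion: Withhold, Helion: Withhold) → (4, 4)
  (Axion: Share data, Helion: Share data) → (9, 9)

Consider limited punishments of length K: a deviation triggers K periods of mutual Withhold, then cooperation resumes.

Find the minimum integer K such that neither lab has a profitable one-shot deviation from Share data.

3

IC: δ(1−δ^K)/(1−δ) ≥ (17−9)/(9−4) = 8/5.
With δ = 4/5: need 1 − δ^K ≥ 8/5·(1−4/5)/(4/5), i.e. δ^K ≤ 0.6000.
Since (4/5)^2 = 0.6400 and (4/5)^3 = 0.5120, the smallest such K is 3.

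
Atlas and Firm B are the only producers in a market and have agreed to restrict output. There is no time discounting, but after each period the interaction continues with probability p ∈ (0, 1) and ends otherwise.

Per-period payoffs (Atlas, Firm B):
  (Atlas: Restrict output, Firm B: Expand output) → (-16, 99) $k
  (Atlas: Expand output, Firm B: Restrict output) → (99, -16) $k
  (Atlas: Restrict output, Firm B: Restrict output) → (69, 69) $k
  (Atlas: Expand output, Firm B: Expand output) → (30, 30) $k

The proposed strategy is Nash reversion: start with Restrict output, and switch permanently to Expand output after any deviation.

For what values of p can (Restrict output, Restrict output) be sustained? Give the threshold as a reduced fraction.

10/23

Expected cooperation value is 69 + p·69 + p²·69 + … = 69/(1−p); deviation gives 99 + p·30/(1−p).
69 ≥ 99(1−p) + 30p ⇒ 69p ≥ 30 ⇒ p ≥ 30/69 = 10/23.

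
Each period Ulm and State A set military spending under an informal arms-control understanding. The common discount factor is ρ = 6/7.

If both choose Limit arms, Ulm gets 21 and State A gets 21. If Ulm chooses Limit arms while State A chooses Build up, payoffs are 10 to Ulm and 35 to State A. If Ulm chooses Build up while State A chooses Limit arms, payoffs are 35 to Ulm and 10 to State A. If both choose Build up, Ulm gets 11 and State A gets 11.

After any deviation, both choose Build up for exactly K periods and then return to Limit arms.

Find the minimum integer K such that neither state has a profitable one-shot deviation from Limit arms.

2

IC: ρ(1−ρ^K)/(1−ρ) ≥ (35−21)/(21−11) = 7/5.
With ρ = 6/7: need 1 − ρ^K ≥ 7/5·(1−6/7)/(6/7), i.e. ρ^K ≤ 0.7667.
Since (6/7)^1 = 0.8571 and (6/7)^2 = 0.7347, the smallest such K is 2.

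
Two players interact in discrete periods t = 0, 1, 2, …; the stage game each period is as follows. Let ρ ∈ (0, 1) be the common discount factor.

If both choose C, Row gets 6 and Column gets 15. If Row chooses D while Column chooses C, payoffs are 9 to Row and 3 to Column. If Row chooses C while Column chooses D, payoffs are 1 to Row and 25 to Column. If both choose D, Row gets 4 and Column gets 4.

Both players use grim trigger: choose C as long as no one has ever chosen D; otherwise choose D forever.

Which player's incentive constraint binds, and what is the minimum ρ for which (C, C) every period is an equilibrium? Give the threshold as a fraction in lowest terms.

Row's threshold: (9−6)/(9−4) = 3/5.
Column's threshold: (25−15)/(25−4) = 10/21.
3/5 > 10/21, so Row binds and ρ* = 3/5.

Row; ρ ≥ 3/5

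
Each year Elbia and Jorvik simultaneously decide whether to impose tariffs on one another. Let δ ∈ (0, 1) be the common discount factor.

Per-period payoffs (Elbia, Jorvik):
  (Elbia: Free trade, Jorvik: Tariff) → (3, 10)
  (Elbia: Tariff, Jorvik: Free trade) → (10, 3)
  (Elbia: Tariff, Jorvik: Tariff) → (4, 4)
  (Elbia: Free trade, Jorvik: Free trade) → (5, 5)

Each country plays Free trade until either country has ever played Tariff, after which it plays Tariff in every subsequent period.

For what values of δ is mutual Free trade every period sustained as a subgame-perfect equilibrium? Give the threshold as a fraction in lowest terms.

Under grim trigger the critical discount factor is (T−C)/(T−P) with T = 10, C = 5, P = 4.
δ* = (10−5)/(10−4) = 5/6.

5/6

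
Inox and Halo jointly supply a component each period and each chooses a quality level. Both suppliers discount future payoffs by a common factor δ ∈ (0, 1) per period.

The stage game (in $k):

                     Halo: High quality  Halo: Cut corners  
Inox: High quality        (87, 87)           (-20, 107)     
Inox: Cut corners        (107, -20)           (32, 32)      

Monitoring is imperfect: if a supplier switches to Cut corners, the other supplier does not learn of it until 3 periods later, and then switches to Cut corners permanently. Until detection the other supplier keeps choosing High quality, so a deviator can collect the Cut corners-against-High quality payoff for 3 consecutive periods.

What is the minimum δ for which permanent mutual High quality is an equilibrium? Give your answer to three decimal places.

Deviating for the 3 undetected periods gains 107−87 = 20 per period over cooperation, then loses 87−32 = 55 per period forever once punishment starts.
Gain: 20(1 + δ + … + δ^2); loss: 55·δ^3/(1−δ).
No profitable deviation ⇔ 20(1−δ^3) ≤ 55·δ^3, i.e. δ^3 ≥ 20/(20+55) = 4/15.
Hence δ ≥ (4/15)^(1/3) ≈ 0.644.

0.644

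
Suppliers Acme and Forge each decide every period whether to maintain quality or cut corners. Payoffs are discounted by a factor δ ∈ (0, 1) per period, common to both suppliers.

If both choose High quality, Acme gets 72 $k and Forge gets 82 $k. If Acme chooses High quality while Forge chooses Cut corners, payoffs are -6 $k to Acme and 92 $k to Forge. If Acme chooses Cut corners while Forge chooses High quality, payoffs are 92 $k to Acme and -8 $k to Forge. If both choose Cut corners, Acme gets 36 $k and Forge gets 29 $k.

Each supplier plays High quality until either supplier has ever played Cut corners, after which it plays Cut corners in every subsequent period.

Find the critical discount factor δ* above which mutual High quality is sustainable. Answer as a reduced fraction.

Acme: cooperation gives 72 each period; deviation gives 92 once then 36 forever.
  72/(1−δ) ≥ 92 + 36δ/(1−δ) ⇒ δ ≥ 20/56 = 5/14.
Forge: cooperation gives 82 each period; deviation gives 92 once then 29 forever.
  δ ≥ 10/63.
Both must hold, so the binding constraint is Acme's: δ ≥ 5/14.

5/14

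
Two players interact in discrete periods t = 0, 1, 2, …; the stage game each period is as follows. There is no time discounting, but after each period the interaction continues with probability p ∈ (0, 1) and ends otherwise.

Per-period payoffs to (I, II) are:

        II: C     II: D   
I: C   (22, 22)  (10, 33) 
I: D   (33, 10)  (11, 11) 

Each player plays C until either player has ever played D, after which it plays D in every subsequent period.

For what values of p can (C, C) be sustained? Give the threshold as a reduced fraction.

1/2

Expected cooperation value is 22 + p·22 + p²·22 + … = 22/(1−p); deviation gives 33 + p·11/(1−p).
22 ≥ 33(1−p) + 11p ⇒ 22p ≥ 11 ⇒ p ≥ 11/22 = 1/2.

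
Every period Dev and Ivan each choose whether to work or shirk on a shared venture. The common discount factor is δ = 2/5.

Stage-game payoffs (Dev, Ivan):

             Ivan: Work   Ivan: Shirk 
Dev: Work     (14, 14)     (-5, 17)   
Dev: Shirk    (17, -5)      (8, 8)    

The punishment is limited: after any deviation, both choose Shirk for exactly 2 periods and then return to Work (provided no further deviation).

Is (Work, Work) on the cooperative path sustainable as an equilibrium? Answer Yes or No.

IC: δ+…+δ^2 ≥ (17−14)/(14−8) = 1/2.
At δ = 2/5: partial sum = 0.5600 ≥ 0.5000. Cooperation sustainable.

Yes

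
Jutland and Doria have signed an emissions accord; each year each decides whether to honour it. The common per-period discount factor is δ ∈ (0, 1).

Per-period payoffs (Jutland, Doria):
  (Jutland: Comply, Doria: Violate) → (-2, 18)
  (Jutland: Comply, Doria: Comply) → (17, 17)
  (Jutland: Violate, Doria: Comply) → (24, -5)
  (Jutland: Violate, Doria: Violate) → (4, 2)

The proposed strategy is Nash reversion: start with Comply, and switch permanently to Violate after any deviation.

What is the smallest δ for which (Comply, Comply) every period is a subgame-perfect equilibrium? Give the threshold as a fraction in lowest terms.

Jutland's threshold: (24−17)/(24−4) = 7/20.
Doria's threshold: (18−17)/(18−2) = 1/16.
7/20 > 1/16, so Jutland binds and δ* = 7/20.

7/20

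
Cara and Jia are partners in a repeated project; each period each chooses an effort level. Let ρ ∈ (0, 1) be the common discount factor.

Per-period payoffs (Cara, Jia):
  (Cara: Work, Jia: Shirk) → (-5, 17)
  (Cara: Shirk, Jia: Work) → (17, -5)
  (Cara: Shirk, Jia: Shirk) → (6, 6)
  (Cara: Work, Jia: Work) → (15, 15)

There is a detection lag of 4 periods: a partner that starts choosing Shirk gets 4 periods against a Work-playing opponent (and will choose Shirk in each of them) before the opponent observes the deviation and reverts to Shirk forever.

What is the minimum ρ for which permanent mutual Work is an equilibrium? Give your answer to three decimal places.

0.653

Deviating for the 4 undetected periods gains 17−15 = 2 per period over cooperation, then loses 15−6 = 9 per period forever once punishment starts.
Gain: 2(1 + ρ + … + ρ^3); loss: 9·ρ^4/(1−ρ).
No profitable deviation ⇔ 2(1−ρ^4) ≤ 9·ρ^4, i.e. ρ^4 ≥ 2/(2+9) = 2/11.
Hence ρ ≥ (2/11)^(1/4) ≈ 0.653.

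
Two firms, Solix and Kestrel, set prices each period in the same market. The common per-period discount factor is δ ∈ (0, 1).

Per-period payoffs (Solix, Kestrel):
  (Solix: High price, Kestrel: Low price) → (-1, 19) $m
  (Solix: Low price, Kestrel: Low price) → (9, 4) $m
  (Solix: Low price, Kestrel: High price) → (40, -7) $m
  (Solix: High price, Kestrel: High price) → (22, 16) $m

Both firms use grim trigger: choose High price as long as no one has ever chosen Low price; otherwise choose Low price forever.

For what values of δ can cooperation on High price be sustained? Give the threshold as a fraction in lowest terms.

18/31

For Solix: deviation gain 40−22 = 18, per-period punishment loss 22−9 = 13. IC gives δ ≥ 18/31.
For Kestrel: gain 3, loss 12 per period, so δ ≥ 3/15 = 1/5.
The tighter constraint is Solix's, so cooperation needs δ ≥ 18/31.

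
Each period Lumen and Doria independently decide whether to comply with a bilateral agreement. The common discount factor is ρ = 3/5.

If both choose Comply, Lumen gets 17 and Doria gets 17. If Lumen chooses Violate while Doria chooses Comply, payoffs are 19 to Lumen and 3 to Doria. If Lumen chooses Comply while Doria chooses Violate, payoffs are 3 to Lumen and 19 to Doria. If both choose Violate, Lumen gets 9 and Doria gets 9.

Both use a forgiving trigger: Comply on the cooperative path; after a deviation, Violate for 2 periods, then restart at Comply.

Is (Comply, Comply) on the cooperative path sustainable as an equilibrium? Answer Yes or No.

Yes

Comparing payoff streams over the 3 periods until play realigns: cooperate → 17(1+ρ+…+ρ^2); deviate → 19 + 9(ρ+…+ρ^2).
Cooperation is sustained iff (17−9)(ρ+…+ρ^2) ≥ 19−17.
ρ+…+ρ^2 = 3/5·(1−(3/5)^2)/(1−3/5) = 0.9600, and (19−17)/(17−9) = 0.2500.
0.9600 ≥ 0.2500, so cooperation is sustainable.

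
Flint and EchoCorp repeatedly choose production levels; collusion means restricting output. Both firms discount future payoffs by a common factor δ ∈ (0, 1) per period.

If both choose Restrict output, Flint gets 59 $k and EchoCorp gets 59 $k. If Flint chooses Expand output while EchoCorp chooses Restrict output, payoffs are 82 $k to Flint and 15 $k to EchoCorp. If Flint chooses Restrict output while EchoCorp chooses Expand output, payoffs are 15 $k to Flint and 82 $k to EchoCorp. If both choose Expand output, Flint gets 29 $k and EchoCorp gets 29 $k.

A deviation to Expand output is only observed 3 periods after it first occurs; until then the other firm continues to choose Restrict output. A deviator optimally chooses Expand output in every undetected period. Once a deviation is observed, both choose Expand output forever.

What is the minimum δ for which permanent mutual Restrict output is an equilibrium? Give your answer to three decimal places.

0.757

The best deviation is to choose Expand output for all 3 undetected periods, earning 82 each, then 29 forever once detected.
Deviation value: 82(1−δ^3)/(1−δ) + 29δ^3/(1−δ); cooperation value: 59/(1−δ).
IC: 59 ≥ 82(1−δ^3) + 29δ^3 = 82 − 53δ^3.
So δ^3 ≥ 23/53, giving δ ≥ (23/53)^(1/3) ≈ 0.757.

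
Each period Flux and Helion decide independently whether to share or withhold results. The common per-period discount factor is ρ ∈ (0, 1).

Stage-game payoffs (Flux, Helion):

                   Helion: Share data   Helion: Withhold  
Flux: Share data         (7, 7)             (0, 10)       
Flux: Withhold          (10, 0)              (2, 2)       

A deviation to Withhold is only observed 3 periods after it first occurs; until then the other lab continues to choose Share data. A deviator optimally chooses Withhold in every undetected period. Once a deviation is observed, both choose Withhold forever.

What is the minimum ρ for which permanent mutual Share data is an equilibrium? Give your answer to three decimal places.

0.721

The best deviation is to choose Withhold for all 3 undetected periods, earning 10 each, then 2 forever once detected.
Deviation value: 10(1−ρ^3)/(1−ρ) + 2ρ^3/(1−ρ); cooperation value: 7/(1−ρ).
IC: 7 ≥ 10(1−ρ^3) + 2ρ^3 = 10 − 8ρ^3.
So ρ^3 ≥ 3/8, giving ρ ≥ (3/8)^(1/3) ≈ 0.721.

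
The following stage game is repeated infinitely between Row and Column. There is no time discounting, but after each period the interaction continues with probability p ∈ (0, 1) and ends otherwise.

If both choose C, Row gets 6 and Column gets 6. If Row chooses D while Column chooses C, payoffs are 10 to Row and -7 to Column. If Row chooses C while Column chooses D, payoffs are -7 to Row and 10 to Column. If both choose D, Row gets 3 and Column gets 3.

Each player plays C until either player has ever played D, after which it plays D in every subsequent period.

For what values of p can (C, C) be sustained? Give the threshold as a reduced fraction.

4/7

With no time discounting, the continuation probability p plays the role of the discount factor.
Grim-trigger IC: 6/(1−p) ≥ 10 + 3p/(1−p) ⇒ p ≥ (10−6)/(10−3) = 4/7.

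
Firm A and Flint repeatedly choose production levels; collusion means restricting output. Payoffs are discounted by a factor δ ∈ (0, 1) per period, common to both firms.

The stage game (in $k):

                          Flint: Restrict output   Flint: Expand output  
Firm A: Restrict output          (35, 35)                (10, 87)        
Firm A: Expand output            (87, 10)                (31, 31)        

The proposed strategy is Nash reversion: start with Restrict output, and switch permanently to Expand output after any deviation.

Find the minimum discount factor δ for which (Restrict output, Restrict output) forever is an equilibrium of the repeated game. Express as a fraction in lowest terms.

One-period gain from deviating is 87 − 35 = 52. The loss is 35 − 31 = 4 in every subsequent period, with present value 4·δ/(1−δ).
Deviation is unprofitable when 4·δ/(1−δ) ≥ 52, i.e. δ/(1−δ) ≥ 13.
Equivalently δ ≥ 52/(52+4) = 13/14.

13/14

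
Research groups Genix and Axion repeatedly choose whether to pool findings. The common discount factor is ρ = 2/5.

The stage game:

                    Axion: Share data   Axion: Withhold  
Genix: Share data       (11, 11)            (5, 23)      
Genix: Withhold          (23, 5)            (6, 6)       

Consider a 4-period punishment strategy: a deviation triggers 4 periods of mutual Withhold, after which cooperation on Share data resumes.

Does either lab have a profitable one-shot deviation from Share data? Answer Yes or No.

Yes

A one-shot deviation gives 23 now, then 6 for 4 periods, then back to 11.
Gain from deviating: (23−11) today; loss: (11−6) in each of the next 4 periods.
No-deviation condition: (11−6)(ρ+…+ρ^4) ≥ 23−11, i.e. ρ+…+ρ^4 ≥ 12/5.
At ρ = 2/5: ρ+…+ρ^4 = 0.6496 < 2.4000.
So cooperation is not sustainable.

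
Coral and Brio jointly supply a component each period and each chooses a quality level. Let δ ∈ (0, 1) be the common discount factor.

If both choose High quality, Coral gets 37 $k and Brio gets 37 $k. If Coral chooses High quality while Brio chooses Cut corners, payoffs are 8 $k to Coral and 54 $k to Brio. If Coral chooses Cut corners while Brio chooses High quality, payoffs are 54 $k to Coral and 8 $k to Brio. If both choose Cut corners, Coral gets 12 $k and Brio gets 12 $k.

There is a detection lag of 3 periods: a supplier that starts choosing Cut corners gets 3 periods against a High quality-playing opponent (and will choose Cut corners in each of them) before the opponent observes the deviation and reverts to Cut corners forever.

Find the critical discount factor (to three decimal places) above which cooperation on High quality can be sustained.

Deviating for the 3 undetected periods gains 54−37 = 17 per period over cooperation, then loses 37−12 = 25 per period forever once punishment starts.
Gain: 17(1 + δ + … + δ^2); loss: 25·δ^3/(1−δ).
No profitable deviation ⇔ 17(1−δ^3) ≤ 25·δ^3, i.e. δ^3 ≥ 17/(17+25) = 17/42.
Hence δ ≥ (17/42)^(1/3) ≈ 0.740.

0.740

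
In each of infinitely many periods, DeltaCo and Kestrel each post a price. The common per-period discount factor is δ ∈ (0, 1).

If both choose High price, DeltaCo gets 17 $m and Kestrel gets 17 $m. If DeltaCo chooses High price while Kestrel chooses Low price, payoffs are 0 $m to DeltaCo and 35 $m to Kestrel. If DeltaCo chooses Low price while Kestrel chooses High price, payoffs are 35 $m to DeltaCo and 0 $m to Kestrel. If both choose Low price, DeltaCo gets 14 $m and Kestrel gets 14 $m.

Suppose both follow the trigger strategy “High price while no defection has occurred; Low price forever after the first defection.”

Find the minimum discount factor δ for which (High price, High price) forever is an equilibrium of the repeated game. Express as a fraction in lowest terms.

6/7

One-period gain from deviating is 35 − 17 = 18. The loss is 17 − 14 = 3 in every subsequent period, with present value 3·δ/(1−δ).
Deviation is unprofitable when 3·δ/(1−δ) ≥ 18, i.e. δ/(1−δ) ≥ 6.
Equivalently δ ≥ 18/(18+3) = 6/7.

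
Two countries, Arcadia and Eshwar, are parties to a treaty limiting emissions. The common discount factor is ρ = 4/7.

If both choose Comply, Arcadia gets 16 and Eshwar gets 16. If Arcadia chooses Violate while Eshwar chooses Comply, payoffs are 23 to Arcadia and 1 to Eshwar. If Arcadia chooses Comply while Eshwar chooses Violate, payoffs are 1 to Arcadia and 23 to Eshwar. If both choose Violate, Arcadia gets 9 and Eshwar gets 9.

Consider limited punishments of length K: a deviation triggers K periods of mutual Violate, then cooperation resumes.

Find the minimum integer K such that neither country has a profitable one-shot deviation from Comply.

3

No profitable deviation requires (16−9)(ρ+…+ρ^K) ≥ 23−16, i.e. ρ+…+ρ^K ≥ 1 ≈ 1.0000.
With ρ = 4/7, the partial sums are K=1: 0.5714, K=2: 0.8980, K=3: 1.0845.
K = 3 is the first length at which the sum reaches 1.0000.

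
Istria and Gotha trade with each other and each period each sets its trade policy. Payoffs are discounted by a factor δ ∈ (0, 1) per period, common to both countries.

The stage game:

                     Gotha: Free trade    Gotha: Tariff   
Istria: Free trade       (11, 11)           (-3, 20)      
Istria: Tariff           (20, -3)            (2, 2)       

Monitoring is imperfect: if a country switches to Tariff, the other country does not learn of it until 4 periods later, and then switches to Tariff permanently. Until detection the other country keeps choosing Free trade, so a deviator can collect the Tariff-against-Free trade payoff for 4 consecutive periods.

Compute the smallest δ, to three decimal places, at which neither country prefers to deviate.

A deviator earns 20 for 4 periods, then 2 forever; cooperating earns 11 forever. Multiplying the IC by (1−δ):
11 ≥ 20(1−δ^4) + 2δ^4, so 18·δ^4 ≥ 9 and δ^4 ≥ 1/2.
δ ≥ (1/2)^(1/4) ≈ 0.841.

0.841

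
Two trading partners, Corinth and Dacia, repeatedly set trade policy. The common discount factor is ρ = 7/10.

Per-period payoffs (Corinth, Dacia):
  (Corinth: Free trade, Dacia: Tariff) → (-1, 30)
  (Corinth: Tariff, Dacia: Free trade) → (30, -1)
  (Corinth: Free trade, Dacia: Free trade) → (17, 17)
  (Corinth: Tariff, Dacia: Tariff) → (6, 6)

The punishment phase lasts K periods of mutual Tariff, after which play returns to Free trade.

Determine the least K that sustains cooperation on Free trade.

No profitable deviation requires (17−6)(ρ+…+ρ^K) ≥ 30−17, i.e. ρ+…+ρ^K ≥ 13/11 ≈ 1.1818.
With ρ = 7/10, the partial sums are K=1: 0.7000, K=2: 1.1900.
K = 2 is the first length at which the sum reaches 1.1818.

2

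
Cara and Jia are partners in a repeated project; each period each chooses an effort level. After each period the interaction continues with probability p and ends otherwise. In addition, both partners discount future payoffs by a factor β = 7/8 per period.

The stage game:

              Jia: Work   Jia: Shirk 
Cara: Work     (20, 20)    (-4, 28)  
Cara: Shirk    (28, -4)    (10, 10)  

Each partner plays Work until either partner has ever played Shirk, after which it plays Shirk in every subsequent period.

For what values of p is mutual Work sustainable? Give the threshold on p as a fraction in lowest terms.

32/63

With continuation probability p and discount β, the effective per-period discount factor is βp.
Grim-trigger IC: βp ≥ (28−20)/(28−10) = 4/9.
So p ≥ (4/9)/(7/8) = 32/63.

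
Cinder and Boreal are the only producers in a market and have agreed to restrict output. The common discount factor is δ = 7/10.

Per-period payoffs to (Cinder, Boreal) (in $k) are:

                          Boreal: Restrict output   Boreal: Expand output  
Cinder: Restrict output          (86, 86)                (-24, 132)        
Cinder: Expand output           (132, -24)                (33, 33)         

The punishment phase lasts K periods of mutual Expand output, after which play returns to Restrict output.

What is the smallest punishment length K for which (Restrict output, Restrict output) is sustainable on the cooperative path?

IC: δ(1−δ^K)/(1−δ) ≥ (132−86)/(86−33) = 46/53.
With δ = 7/10: need 1 − δ^K ≥ 46/53·(1−7/10)/(7/10), i.e. δ^K ≤ 0.6280.
Since (7/10)^1 = 0.7000 and (7/10)^2 = 0.4900, the smallest such K is 2.

2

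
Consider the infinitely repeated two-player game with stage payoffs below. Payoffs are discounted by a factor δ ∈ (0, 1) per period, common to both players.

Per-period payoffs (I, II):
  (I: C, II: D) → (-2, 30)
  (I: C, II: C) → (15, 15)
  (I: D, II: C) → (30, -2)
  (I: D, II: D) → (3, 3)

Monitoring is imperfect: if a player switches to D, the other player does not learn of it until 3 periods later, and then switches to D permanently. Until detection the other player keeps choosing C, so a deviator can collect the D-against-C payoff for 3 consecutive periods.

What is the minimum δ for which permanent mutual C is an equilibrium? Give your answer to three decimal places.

0.822

The best deviation is to choose D for all 3 undetected periods, earning 30 each, then 3 forever once detected.
Deviation value: 30(1−δ^3)/(1−δ) + 3δ^3/(1−δ); cooperation value: 15/(1−δ).
IC: 15 ≥ 30(1−δ^3) + 3δ^3 = 30 − 27δ^3.
So δ^3 ≥ 15/27 = 5/9, giving δ ≥ (5/9)^(1/3) ≈ 0.822.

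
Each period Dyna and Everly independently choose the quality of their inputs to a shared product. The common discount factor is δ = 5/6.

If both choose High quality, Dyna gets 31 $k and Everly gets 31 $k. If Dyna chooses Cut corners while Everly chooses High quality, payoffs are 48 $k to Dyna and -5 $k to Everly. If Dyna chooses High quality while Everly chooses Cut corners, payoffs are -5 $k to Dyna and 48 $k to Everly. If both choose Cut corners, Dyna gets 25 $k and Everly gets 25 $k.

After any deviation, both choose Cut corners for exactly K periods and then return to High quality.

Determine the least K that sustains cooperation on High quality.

5

No profitable deviation requires (31−25)(δ+…+δ^K) ≥ 48−31, i.e. δ+…+δ^K ≥ 17/6 ≈ 2.8333.
With δ = 5/6, the partial sums are K=1: 0.8333, K=2: 1.5278, K=3: 2.1065, K=4: 2.5887, K=5: 2.9906.
K = 5 is the first length at which the sum reaches 2.8333.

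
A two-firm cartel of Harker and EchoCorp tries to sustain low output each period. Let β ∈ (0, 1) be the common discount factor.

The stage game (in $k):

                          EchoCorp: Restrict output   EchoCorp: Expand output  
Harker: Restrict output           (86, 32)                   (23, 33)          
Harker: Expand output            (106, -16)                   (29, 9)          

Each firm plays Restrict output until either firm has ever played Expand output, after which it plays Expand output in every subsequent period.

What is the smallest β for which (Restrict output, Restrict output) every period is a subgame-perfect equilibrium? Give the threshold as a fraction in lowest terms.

Harker: cooperation gives 86 each period; deviation gives 106 once then 29 forever.
  86/(1−β) ≥ 106 + 29β/(1−β) ⇒ β ≥ 20/77.
EchoCorp: cooperation gives 32 each period; deviation gives 33 once then 9 forever.
  β ≥ 1/24.
Both must hold, so the binding constraint is Harker's: β ≥ 20/77.

20/77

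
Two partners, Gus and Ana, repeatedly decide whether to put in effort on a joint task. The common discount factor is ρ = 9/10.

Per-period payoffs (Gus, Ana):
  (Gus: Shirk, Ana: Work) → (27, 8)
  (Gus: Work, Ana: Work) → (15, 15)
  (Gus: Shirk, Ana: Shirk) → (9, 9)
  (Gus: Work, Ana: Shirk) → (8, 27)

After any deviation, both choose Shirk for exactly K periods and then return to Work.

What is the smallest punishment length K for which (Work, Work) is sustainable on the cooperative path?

No profitable deviation requires (15−9)(ρ+…+ρ^K) ≥ 27−15, i.e. ρ+…+ρ^K ≥ 2 ≈ 2.0000.
With ρ = 9/10, the partial sums are K=1: 0.9000, K=2: 1.7100, K=3: 2.4390.
K = 3 is the first length at which the sum reaches 2.0000.

3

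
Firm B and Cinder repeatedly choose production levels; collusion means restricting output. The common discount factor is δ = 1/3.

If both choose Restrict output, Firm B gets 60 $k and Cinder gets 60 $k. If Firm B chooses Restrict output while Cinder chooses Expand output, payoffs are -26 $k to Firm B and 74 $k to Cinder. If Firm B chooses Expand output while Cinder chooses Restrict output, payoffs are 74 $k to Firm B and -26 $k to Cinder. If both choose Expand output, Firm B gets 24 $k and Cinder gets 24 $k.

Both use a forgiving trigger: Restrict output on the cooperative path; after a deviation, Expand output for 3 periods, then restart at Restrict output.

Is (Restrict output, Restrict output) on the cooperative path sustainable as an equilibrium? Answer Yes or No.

Yes

A one-shot deviation gives 74 now, then 24 for 3 periods, then back to 60.
Gain from deviating: (74−60) today; loss: (60−24) in each of the next 3 periods.
No-deviation condition: (60−24)(δ+…+δ^3) ≥ 74−60, i.e. δ+…+δ^3 ≥ 7/18.
At δ = 1/3: δ+…+δ^3 = 0.4815 ≥ 0.3889.
So cooperation is sustainable.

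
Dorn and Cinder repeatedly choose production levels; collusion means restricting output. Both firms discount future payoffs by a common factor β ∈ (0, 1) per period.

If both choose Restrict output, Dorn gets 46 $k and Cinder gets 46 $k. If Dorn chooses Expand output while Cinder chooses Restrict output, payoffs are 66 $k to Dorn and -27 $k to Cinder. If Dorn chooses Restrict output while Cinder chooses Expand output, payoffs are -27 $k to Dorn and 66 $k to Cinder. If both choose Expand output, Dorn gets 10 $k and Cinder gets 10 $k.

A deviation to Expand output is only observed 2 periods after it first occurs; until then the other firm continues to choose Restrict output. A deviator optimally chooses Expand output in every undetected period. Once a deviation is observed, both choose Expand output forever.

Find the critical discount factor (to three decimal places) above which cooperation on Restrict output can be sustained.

A deviator earns 66 for 2 periods, then 10 forever; cooperating earns 46 forever. Multiplying the IC by (1−β):
46 ≥ 66(1−β^2) + 10β^2, so 56·β^2 ≥ 20 and β^2 ≥ 5/14.
β ≥ (5/14)^(1/2) ≈ 0.598.

0.598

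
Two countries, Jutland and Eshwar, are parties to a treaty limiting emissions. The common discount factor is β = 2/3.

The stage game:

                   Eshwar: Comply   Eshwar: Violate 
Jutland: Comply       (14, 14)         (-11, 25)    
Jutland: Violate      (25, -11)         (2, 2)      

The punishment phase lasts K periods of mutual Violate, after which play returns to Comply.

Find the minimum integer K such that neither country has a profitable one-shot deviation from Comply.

2

IC: β(1−β^K)/(1−β) ≥ (25−14)/(14−2) = 11/12.
With β = 2/3: need 1 − β^K ≥ 11/12·(1−2/3)/(2/3), i.e. β^K ≤ 0.5417.
Since (2/3)^1 = 0.6667 and (2/3)^2 = 0.4444, the smallest such K is 2.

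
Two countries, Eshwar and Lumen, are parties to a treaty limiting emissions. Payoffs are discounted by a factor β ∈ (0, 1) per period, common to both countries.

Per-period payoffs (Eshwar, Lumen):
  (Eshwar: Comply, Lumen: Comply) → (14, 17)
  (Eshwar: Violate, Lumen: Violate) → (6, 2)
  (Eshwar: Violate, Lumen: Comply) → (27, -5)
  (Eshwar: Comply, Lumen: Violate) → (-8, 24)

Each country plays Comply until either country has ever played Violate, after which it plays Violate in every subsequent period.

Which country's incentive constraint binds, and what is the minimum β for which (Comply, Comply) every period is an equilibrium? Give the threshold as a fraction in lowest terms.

Eshwar: cooperation gives 14 each period; deviation gives 27 once then 6 forever.
  14/(1−β) ≥ 27 + 6β/(1−β) ⇒ β ≥ 13/21.
Lumen: cooperation gives 17 each period; deviation gives 24 once then 2 forever.
  β ≥ 7/22.
Both must hold, so the binding constraint is Eshwar's: β ≥ 13/21.

Eshwar; β ≥ 13/21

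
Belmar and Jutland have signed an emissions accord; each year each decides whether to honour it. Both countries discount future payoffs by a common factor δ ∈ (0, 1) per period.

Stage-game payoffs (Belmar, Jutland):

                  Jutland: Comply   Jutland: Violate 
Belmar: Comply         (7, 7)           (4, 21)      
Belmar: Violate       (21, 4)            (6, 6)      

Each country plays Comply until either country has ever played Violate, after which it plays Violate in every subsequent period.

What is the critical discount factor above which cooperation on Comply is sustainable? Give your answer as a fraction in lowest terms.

Under grim trigger the critical discount factor is (T−C)/(T−P) with T = 21, C = 7, P = 6.
δ* = (21−7)/(21−6) = 14/15.

14/15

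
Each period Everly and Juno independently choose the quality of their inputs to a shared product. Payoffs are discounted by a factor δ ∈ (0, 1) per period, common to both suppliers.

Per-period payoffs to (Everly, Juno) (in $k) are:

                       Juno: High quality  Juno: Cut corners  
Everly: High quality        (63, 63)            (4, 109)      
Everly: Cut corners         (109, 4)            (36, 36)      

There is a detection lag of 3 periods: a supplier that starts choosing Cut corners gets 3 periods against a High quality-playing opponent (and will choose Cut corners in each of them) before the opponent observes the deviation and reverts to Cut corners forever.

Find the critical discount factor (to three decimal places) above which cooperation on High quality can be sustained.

0.857

The best deviation is to choose Cut corners for all 3 undetected periods, earning 109 each, then 36 forever once detected.
Deviation value: 109(1−δ^3)/(1−δ) + 36δ^3/(1−δ); cooperation value: 63/(1−δ).
IC: 63 ≥ 109(1−δ^3) + 36δ^3 = 109 − 73δ^3.
So δ^3 ≥ 46/73, giving δ ≥ (46/73)^(1/3) ≈ 0.857.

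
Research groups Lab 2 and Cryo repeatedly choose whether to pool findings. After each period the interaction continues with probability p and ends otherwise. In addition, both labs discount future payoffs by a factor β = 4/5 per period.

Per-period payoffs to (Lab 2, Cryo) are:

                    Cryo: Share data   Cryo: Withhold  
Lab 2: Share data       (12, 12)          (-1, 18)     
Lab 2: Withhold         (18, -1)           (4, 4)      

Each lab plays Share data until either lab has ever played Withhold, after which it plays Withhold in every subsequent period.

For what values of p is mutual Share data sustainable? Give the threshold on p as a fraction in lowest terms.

Expected continuation weight on next period's payoff is β·p = 4/5·p, which plays the role of the discount factor.
Cooperation requires 4/5·p ≥ (18−12)/(18−4) = 3/7, hence p ≥ 15/28.

15/28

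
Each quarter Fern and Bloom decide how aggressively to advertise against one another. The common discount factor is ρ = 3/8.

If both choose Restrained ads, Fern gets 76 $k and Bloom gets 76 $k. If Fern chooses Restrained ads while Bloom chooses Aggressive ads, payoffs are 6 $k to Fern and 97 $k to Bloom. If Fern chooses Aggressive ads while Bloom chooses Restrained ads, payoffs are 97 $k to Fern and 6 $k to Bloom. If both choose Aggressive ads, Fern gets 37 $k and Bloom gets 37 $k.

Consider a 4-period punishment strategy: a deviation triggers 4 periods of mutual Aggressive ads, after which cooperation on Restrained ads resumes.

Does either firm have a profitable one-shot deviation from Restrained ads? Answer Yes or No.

Comparing payoff streams over the 5 periods until play realigns: cooperate → 76(1+ρ+…+ρ^4); deviate → 97 + 37(ρ+…+ρ^4).
Cooperation is sustained iff (76−37)(ρ+…+ρ^4) ≥ 97−76.
ρ+…+ρ^4 = 3/8·(1−(3/8)^4)/(1−3/8) = 0.5881, and (97−76)/(76−37) = 0.5385.
0.5881 ≥ 0.5385, so cooperation is sustainable.

No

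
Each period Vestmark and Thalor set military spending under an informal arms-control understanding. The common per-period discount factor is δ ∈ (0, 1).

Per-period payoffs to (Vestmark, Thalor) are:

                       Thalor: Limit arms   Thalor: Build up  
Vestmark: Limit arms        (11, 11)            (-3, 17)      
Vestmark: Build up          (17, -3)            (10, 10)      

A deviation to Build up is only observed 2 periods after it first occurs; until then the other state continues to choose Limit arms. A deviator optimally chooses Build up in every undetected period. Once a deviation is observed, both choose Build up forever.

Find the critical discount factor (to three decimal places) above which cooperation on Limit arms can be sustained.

0.926

A deviator earns 17 for 2 periods, then 10 forever; cooperating earns 11 forever. Multiplying the IC by (1−δ):
11 ≥ 17(1−δ^2) + 10δ^2, so 7·δ^2 ≥ 6 and δ^2 ≥ 6/7.
δ ≥ (6/7)^(1/2) ≈ 0.926.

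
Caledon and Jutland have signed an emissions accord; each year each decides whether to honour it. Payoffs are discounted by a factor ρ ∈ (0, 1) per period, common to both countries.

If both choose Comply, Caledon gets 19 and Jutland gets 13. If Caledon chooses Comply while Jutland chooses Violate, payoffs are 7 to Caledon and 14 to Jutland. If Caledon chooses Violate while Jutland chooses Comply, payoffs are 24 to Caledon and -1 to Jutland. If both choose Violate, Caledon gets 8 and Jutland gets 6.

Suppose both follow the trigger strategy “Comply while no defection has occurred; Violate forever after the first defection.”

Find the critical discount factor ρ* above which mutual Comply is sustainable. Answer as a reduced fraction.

For Caledon: deviation gain 24−19 = 5, per-period punishment loss 19−8 = 11. IC gives ρ ≥ 5/16.
For Jutland: gain 1, loss 7 per period, so ρ ≥ 1/8.
The tighter constraint is Caledon's, so cooperation needs ρ ≥ 5/16.

5/16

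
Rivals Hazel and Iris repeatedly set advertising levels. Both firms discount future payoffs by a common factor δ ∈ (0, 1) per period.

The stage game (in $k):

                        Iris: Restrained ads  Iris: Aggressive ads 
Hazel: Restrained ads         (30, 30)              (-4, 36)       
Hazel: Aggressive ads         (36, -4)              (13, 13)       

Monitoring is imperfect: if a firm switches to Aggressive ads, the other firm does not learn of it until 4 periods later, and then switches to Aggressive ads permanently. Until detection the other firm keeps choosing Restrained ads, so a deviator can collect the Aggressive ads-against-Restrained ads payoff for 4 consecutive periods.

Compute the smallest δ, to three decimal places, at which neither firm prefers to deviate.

Deviating for the 4 undetected periods gains 36−30 = 6 per period over cooperation, then loses 30−13 = 17 per period forever once punishment starts.
Gain: 6(1 + δ + … + δ^3); loss: 17·δ^4/(1−δ).
No profitable deviation ⇔ 6(1−δ^4) ≤ 17·δ^4, i.e. δ^4 ≥ 6/(6+17) = 6/23.
Hence δ ≥ (6/23)^(1/4) ≈ 0.715.

0.715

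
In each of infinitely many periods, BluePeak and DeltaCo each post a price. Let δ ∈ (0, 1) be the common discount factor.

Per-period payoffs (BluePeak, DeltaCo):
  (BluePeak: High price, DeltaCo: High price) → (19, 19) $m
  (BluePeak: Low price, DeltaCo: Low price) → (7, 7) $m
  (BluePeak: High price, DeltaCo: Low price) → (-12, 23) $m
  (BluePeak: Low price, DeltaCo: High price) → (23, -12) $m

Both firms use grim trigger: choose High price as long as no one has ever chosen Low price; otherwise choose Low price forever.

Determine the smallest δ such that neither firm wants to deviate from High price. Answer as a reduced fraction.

19/(1−δ) ≥ 23 + 7δ/(1−δ)
19 ≥ 23 − 16δ
δ ≥ 4/16 = 1/4.

1/4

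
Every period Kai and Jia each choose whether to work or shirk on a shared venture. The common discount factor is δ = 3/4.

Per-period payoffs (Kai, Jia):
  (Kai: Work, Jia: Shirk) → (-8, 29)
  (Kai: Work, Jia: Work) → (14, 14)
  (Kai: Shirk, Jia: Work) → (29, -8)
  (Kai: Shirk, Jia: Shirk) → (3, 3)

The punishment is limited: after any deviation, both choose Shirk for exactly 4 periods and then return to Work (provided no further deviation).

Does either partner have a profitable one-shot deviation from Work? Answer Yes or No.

IC: δ+…+δ^4 ≥ (29−14)/(14−3) = 15/11.
At δ = 3/4: partial sum = 2.0508 ≥ 1.3636. Cooperation sustainable.

No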